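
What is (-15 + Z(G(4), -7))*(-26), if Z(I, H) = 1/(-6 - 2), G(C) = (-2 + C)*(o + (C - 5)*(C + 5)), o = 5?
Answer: 1573/4 ≈ 393.25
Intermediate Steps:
G(C) = (-2 + C)*(5 + (-5 + C)*(5 + C)) (G(C) = (-2 + C)*(5 + (C - 5)*(C + 5)) = (-2 + C)*(5 + (-5 + C)*(5 + C)))
Z(I, H) = -1/8 (Z(I, H) = 1/(-8) = -1/8)
(-15 + Z(G(4), -7))*(-26) = (-15 - 1/8)*(-26) = -121/8*(-26) = 1573/4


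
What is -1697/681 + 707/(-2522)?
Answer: -4761301/1717482 ≈ -2.7723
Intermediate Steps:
-1697/681 + 707/(-2522) = -1697*1/681 + 707*(-1/2522) = -1697/681 - 707/2522 = -4761301/1717482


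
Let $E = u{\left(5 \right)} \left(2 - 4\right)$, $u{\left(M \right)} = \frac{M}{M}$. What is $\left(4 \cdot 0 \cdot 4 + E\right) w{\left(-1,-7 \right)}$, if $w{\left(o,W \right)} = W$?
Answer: $14$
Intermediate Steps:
$u{\left(M \right)} = 1$
$E = -2$ ($E = 1 \left(2 - 4\right) = 1 \left(-2\right) = -2$)
$\left(4 \cdot 0 \cdot 4 + E\right) w{\left(-1,-7 \right)} = \left(4 \cdot 0 \cdot 4 - 2\right) \left(-7\right) = \left(0 \cdot 4 - 2\right) \left(-7\right) = \left(0 - 2\right) \left(-7\right) = \left(-2\right) \left(-7\right) = 14$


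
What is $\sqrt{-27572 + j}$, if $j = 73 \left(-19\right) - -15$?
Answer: $12 i \sqrt{201} \approx 170.13 i$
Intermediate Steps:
$j = -1372$ ($j = -1387 + \left(-14 + 29\right) = -1387 + 15 = -1372$)
$\sqrt{-27572 + j} = \sqrt{-27572 - 1372} = \sqrt{-28944} = 12 i \sqrt{201}$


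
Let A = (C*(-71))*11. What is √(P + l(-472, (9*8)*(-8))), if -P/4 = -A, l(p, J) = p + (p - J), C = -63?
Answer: 2*√49111 ≈ 443.22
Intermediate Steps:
A = 49203 (A = -63*(-71)*11 = 4473*11 = 49203)
l(p, J) = -J + 2*p
P = 196812 (P = -(-4)*49203 = -4*(-49203) = 196812)
√(P + l(-472, (9*8)*(-8))) = √(196812 + (-9*8*(-8) + 2*(-472))) = √(196812 + (-72*(-8) - 944)) = √(196812 + (-1*(-576) - 944)) = √(196812 + (576 - 944)) = √(196812 - 368) = √196444 = 2*√49111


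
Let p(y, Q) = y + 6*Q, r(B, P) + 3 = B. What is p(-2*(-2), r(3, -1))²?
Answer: 16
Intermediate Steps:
r(B, P) = -3 + B
p(-2*(-2), r(3, -1))² = (-2*(-2) + 6*(-3 + 3))² = (4 + 6*0)² = (4 + 0)² = 4² = 16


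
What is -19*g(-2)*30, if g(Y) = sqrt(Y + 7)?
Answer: -570*sqrt(5) ≈ -1274.6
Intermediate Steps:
g(Y) = sqrt(7 + Y)
-19*g(-2)*30 = -19*sqrt(7 - 2)*30 = -19*sqrt(5)*30 = -570*sqrt(5)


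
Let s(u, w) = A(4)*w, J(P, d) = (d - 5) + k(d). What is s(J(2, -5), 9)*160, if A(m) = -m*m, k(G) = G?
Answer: -23040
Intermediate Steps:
A(m) = -m**2
J(P, d) = -5 + 2*d (J(P, d) = (d - 5) + d = (-5 + d) + d = -5 + 2*d)
s(u, w) = -16*w (s(u, w) = (-1*4**2)*w = (-1*16)*w = -16*w)
s(J(2, -5), 9)*160 = -16*9*160 = -144*160 = -23040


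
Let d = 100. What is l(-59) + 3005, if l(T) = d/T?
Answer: 177195/59 ≈ 3003.3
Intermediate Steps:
l(T) = 100/T
l(-59) + 3005 = 100/(-59) + 3005 = 100*(-1/59) + 3005 = -100/59 + 3005 = 177195/59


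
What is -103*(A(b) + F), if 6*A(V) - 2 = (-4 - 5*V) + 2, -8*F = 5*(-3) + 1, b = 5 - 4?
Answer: -1133/12 ≈ -94.417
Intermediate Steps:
b = 1
F = 7/4 (F = -(5*(-3) + 1)/8 = -(-15 + 1)/8 = -⅛*(-14) = 7/4 ≈ 1.7500)
A(V) = -5*V/6 (A(V) = ⅓ + ((-4 - 5*V) + 2)/6 = ⅓ + (-2 - 5*V)/6 = ⅓ + (-⅓ - 5*V/6) = -5*V/6)
-103*(A(b) + F) = -103*(-⅚*1 + 7/4) = -103*(-⅚ + 7/4) = -103*11/12 = -1133/12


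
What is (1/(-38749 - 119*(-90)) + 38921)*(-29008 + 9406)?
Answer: -1944707145876/2549 ≈ -7.6293e+8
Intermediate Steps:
(1/(-38749 - 119*(-90)) + 38921)*(-29008 + 9406) = (1/(-38749 + 10710) + 38921)*(-19602) = (1/(-28039) + 38921)*(-19602) = (-1/28039 + 38921)*(-19602) = (1091305918/28039)*(-19602) = -1944707145876/2549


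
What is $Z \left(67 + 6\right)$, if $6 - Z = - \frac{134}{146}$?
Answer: $505$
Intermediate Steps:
$Z = \frac{505}{73}$ ($Z = 6 - - \frac{134}{146} = 6 - \left(-134\right) \frac{1}{146} = 6 - - \frac{67}{73} = 6 + \frac{67}{73} = \frac{505}{73} \approx 6.9178$)
$Z \left(67 + 6\right) = \frac{505 \left(67 + 6\right)}{73} = \frac{505}{73} \cdot 73 = 505$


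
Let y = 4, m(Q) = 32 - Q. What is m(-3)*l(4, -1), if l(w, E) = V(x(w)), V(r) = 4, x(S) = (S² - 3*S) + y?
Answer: 140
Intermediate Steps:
x(S) = 4 + S² - 3*S (x(S) = (S² - 3*S) + 4 = 4 + S² - 3*S)
l(w, E) = 4
m(-3)*l(4, -1) = (32 - 1*(-3))*4 = (32 + 3)*4 = 35*4 = 140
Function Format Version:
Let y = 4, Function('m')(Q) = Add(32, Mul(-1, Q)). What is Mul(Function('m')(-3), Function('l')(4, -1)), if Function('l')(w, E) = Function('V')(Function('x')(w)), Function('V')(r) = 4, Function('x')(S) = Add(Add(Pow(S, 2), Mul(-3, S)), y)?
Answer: 140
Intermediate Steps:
Function('x')(S) = Add(4, Pow(S, 2), Mul(-3, S)) (Function('x')(S) = Add(Add(Pow(S, 2), Mul(-3, S)), 4) = Add(4, Pow(S, 2), Mul(-3, S)))
Function('l')(w, E) = 4
Mul(Function('m')(-3), Function('l')(4, -1)) = Mul(Add(32, Mul(-1, -3)), 4) = Mul(Add(32, 3), 4) = Mul(35, 4) = 140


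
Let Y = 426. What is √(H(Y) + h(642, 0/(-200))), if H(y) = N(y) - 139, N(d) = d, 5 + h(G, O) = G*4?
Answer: 5*√114 ≈ 53.385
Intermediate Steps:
h(G, O) = -5 + 4*G (h(G, O) = -5 + G*4 = -5 + 4*G)
H(y) = -139 + y (H(y) = y - 139 = -139 + y)
√(H(Y) + h(642, 0/(-200))) = √((-139 + 426) + (-5 + 4*642)) = √(287 + (-5 + 2568)) = √(287 + 2563) = √2850 = 5*√114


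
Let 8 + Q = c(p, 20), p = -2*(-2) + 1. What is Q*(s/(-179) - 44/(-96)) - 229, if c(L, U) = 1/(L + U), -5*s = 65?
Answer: -25048519/107400 ≈ -233.23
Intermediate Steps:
s = -13 (s = -⅕*65 = -13)
p = 5 (p = 4 + 1 = 5)
Q = -199/25 (Q = -8 + 1/(5 + 20) = -8 + 1/25 = -199/25 ≈ -7.9600)
Q*(s/(-179) - 44/(-96)) - 229 = -199*(-13/(-179) - 44/(-96))/25 - 229 = -199*(-13*(-1/179) - 44*(-1/96))/25 - 229 = -199*(13/179 + 11/24)/25 - 229 = -199/25*2281/4296 - 229 = -453919/107400 - 229 = -25048519/107400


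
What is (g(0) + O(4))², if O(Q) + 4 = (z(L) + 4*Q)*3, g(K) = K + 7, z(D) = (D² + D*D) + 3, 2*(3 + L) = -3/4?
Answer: 16867449/1024 ≈ 16472.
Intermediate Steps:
L = -27/8 (L = -3 + (-3/4)/2 = -3 + (-3*¼)/2 = -3 + (½)*(-¾) = -3 - 3/8 = -27/8 ≈ -3.3750)
z(D) = 3 + 2*D² (z(D) = (D² + D²) + 3 = 2*D² + 3 = 3 + 2*D²)
g(K) = 7 + K
O(Q) = 2347/32 + 12*Q (O(Q) = -4 + ((3 + 2*(-27/8)²) + 4*Q)*3 = -4 + ((3 + 2*(729/64)) + 4*Q)*3 = -4 + ((3 + 729/32) + 4*Q)*3 = -4 + (825/32 + 4*Q)*3 = -4 + (2475/32 + 12*Q) = 2347/32 + 12*Q)
(g(0) + O(4))² = ((7 + 0) + (2347/32 + 12*4))² = (7 + (2347/32 + 48))² = (7 + 3883/32)² = (4107/32)² = 16867449/1024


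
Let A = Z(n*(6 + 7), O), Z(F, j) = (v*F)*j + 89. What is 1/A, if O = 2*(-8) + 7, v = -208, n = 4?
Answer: 1/97433 ≈ 1.0263e-5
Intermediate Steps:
O = -9 (O = -16 + 7 = -9)
Z(F, j) = 89 - 208*F*j (Z(F, j) = (-208*F)*j + 89 = -208*F*j + 89 = 89 - 208*F*j)
A = 97433 (A = 89 - 208*4*(6 + 7)*(-9) = 89 - 208*4*13*(-9) = 89 - 208*52*(-9) = 89 + 97344 = 97433)
1/A = 1/97433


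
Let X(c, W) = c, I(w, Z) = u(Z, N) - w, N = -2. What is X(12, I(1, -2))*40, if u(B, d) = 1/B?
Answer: 480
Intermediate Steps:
I(w, Z) = 1/Z - w
X(12, I(1, -2))*40 = 12*40 = 480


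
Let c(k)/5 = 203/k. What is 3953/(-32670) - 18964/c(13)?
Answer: -1611642547/6632010 ≈ -243.01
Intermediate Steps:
c(k) = 1015/k (c(k) = 5*(203/k) = 1015/k)
3953/(-32670) - 18964/c(13) = 3953/(-32670) - 18964/(1015/13) = 3953*(-1/32670) - 18964/(1015*(1/13)) = -3953/32670 - 18964/1015/13 = -3953/32670 - 18964*13/1015 = -3953/32670 - 246532/1015 = -1611642547/6632010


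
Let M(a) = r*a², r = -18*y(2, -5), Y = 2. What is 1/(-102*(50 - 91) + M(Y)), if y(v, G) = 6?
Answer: 1/3750 ≈ 0.00026667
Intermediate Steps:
r = -108 (r = -18*6 = -108)
M(a) = -108*a²
1/(-102*(50 - 91) + M(Y)) = 1/(-102*(50 - 91) - 108*2²) = 1/(-102*(-41) - 108*4) = 1/(4182 - 432) = 1/3750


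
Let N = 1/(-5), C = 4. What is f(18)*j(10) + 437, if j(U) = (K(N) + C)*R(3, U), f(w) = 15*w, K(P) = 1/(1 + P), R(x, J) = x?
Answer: 9379/2 ≈ 4689.5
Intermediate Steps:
N = -⅕ ≈ -0.20000
j(U) = 63/4 (j(U) = (1/(1 - ⅕) + 4)*3 = (1/(⅘) + 4)*3 = (5/4 + 4)*3 = (21/4)*3 = 63/4)
f(18)*j(10) + 437 = (15*18)*(63/4) + 437 = 270*(63/4) + 437 = 8505/2 + 437 = 9379/2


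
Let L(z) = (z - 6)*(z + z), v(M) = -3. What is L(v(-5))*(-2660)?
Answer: -143640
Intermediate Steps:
L(z) = 2*z*(-6 + z) (L(z) = (-6 + z)*(2*z) = 2*z*(-6 + z))
L(v(-5))*(-2660) = (2*(-3)*(-6 - 3))*(-2660) = (2*(-3)*(-9))*(-2660) = 54*(-2660) = -143640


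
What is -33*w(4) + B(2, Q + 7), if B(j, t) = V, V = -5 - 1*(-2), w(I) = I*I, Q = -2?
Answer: -531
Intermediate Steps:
w(I) = I²
V = -3 (V = -5 + 2 = -3)
B(j, t) = -3
-33*w(4) + B(2, Q + 7) = -33*4² - 3 = -33*16 - 3 = -528 - 3 = -531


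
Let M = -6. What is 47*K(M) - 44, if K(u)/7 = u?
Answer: -2018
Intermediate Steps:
K(u) = 7*u
47*K(M) - 44 = 47*(7*(-6)) - 44 = 47*(-42) - 44 = -1974 - 44 = -2018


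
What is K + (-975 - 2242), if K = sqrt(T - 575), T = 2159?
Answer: -3217 + 12*sqrt(11) ≈ -3177.2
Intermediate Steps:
K = 12*sqrt(11) (K = sqrt(2159 - 575) = sqrt(1584) = 12*sqrt(11) ≈ 39.799)
K + (-975 - 2242) = 12*sqrt(11) + (-975 - 2242) = 12*sqrt(11) - 3217 = -3217 + 12*sqrt(11)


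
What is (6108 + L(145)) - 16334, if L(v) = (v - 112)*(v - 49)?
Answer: -7058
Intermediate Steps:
L(v) = (-112 + v)*(-49 + v)
(6108 + L(145)) - 16334 = (6108 + (5488 + 145² - 161*145)) - 16334 = (6108 + (5488 + 21025 - 23345)) - 16334 = (6108 + 3168) - 16334 = 9276 - 16334 = -7058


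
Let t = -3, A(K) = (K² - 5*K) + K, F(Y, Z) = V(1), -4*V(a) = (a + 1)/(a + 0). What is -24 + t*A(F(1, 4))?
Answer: -123/4 ≈ -30.750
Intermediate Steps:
V(a) = -(1 + a)/(4*a) (V(a) = -(a + 1)/(4*(a + 0)) = -(1 + a)/(4*a))
F(Y, Z) = -½ (F(Y, Z) = (¼)*(-1 - 1*1)/1 = (¼)*1*(-1 - 1) = (¼)*1*(-2) = -½)
A(K) = K² - 4*K
-24 + t*A(F(1, 4)) = -24 - (-3)*(-4 - ½)/2 = -24 - (-3)*(-9)/(2*2) = -24 - 3*9/4 = -24 - 27/4 = -123/4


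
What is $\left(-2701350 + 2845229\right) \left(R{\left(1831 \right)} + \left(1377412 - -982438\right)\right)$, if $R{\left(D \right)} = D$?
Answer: $339796300599$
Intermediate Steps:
$\left(-2701350 + 2845229\right) \left(R{\left(1831 \right)} + \left(1377412 - -982438\right)\right) = \left(-2701350 + 2845229\right) \left(1831 + \left(1377412 - -982438\right)\right) = 143879 \left(1831 + \left(1377412 + 982438\right)\right) = 143879 \left(1831 + 2359850\right) = 143879 \cdot 2361681 = 339796300599$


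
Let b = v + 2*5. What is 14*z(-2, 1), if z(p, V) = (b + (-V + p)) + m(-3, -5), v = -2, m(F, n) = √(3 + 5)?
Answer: 70 + 28*√2 ≈ 109.60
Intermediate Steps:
m(F, n) = 2*√2 (m(F, n) = √8 = 2*√2)
b = 8 (b = -2 + 2*5 = -2 + 10 = 8)
z(p, V) = 8 + p - V + 2*√2 (z(p, V) = (8 + (-V + p)) + 2*√2 = (8 + (p - V)) + 2*√2 = (8 + p - V) + 2*√2 = 8 + p - V + 2*√2)
14*z(-2, 1) = 14*(8 - 2 - 1*1 + 2*√2) = 14*(8 - 2 - 1 + 2*√2) = 14*(5 + 2*√2) = 70 + 28*√2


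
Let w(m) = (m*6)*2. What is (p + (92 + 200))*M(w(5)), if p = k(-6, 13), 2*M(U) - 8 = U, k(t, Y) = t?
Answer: 9724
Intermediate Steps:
w(m) = 12*m (w(m) = (6*m)*2 = 12*m)
M(U) = 4 + U/2
p = -6
(p + (92 + 200))*M(w(5)) = (-6 + (92 + 200))*(4 + (12*5)/2) = (-6 + 292)*(4 + (½)*60) = 286*(4 + 30) = 286*34 = 9724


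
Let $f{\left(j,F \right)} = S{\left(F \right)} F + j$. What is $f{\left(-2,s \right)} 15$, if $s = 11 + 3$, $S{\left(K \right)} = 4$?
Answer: $810$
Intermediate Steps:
$s = 14$
$f{\left(j,F \right)} = j + 4 F$ ($f{\left(j,F \right)} = 4 F + j = j + 4 F$)
$f{\left(-2,s \right)} 15 = \left(-2 + 4 \cdot 14\right) 15 = \left(-2 + 56\right) 15 = 54 \cdot 15 = 810$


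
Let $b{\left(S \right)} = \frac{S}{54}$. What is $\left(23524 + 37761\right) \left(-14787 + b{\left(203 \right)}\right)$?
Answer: $- \frac{48923509075}{54} \approx -9.0599 \cdot 10^{8}$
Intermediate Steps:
$b{\left(S \right)} = \frac{S}{54}$ ($b{\left(S \right)} = S \frac{1}{54} = \frac{S}{54}$)
$\left(23524 + 37761\right) \left(-14787 + b{\left(203 \right)}\right) = \left(23524 + 37761\right) \left(-14787 + \frac{1}{54} \cdot 203\right) = 61285 \left(-14787 + \frac{203}{54}\right) = 61285 \left(- \frac{798295}{54}\right) = - \frac{48923509075}{54}$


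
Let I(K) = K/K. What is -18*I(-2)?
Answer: -18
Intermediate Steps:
I(K) = 1
-18*I(-2) = -18*1 = -18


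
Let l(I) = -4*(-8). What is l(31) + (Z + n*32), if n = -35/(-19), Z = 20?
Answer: 2108/19 ≈ 110.95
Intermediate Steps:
l(I) = 32 (l(I) = -1*(-32) = 32)
n = 35/19 (n = -35*(-1/19) = 35/19 ≈ 1.8421)
l(31) + (Z + n*32) = 32 + (20 + (35/19)*32) = 32 + (20 + 1120/19) = 32 + 1500/19 = 2108/19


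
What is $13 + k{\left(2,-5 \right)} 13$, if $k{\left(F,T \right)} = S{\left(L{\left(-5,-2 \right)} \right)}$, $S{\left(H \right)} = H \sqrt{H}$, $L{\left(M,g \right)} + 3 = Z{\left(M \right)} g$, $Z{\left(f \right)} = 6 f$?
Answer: $13 + 741 \sqrt{57} \approx 5607.4$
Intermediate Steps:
$L{\left(M,g \right)} = -3 + 6 M g$
$S{\left(H \right)} = H^{\frac{3}{2}}$
$k{\left(F,T \right)} = 57 \sqrt{57}$ ($k{\left(F,T \right)} = \left(-3 + 6 \left(-5\right) \left(-2\right)\right)^{\frac{3}{2}} = \left(-3 + 60\right)^{\frac{3}{2}} = 57^{\frac{3}{2}} = 57 \sqrt{57}$)
$13 + k{\left(2,-5 \right)} 13 = 13 + 57 \sqrt{57} \cdot 13 = 13 + 741 \sqrt{57}$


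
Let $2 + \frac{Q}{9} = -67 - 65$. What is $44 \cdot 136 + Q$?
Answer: $4778$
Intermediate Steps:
$Q = -1206$ ($Q = -18 + 9 \left(-67 - 65\right) = -18 + 9 \left(-132\right) = -18 - 1188 = -1206$)
$44 \cdot 136 + Q = 44 \cdot 136 - 1206 = 5984 - 1206 = 4778$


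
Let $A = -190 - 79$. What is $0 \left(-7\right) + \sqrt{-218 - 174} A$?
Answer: $- 3766 i \sqrt{2} \approx - 5325.9 i$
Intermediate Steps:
$A = -269$ ($A = -190 - 79 = -269$)
$0 \left(-7\right) + \sqrt{-218 - 174} A = 0 \left(-7\right) + \sqrt{-218 - 174} \left(-269\right) = 0 + \sqrt{-392} \left(-269\right) = 0 + 14 i \sqrt{2} \left(-269\right) = 0 - 3766 i \sqrt{2} = - 3766 i \sqrt{2}$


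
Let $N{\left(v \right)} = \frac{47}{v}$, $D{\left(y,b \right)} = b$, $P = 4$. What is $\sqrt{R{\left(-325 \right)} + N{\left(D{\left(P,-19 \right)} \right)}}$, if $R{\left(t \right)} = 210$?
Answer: $\frac{\sqrt{74917}}{19} \approx 14.406$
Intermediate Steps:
$\sqrt{R{\left(-325 \right)} + N{\left(D{\left(P,-19 \right)} \right)}} = \sqrt{210 + \frac{47}{-19}} = \sqrt{210 + 47 \left(- \frac{1}{19}\right)} = \sqrt{210 - \frac{47}{19}} = \sqrt{\frac{3943}{19}} = \frac{\sqrt{74917}}{19}$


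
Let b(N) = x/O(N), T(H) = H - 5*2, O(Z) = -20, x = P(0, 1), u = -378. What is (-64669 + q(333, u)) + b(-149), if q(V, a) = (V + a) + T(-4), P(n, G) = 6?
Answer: -647283/10 ≈ -64728.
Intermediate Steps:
x = 6
T(H) = -10 + H (T(H) = H - 10 = -10 + H)
b(N) = -3/10 (b(N) = 6/(-20) = 6*(-1/20) = -3/10)
q(V, a) = -14 + V + a (q(V, a) = (V + a) + (-10 - 4) = (V + a) - 14 = -14 + V + a)
(-64669 + q(333, u)) + b(-149) = (-64669 + (-14 + 333 - 378)) - 3/10 = (-64669 - 59) - 3/10 = -64728 - 3/10 = -647283/10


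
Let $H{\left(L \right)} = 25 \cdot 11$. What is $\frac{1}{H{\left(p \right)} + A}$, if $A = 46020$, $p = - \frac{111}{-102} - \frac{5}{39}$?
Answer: $\frac{1}{46295} \approx 2.1601 \cdot 10^{-5}$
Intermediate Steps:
$p = \frac{1273}{1326}$ ($p = \left(-111\right) \left(- \frac{1}{102}\right) - \frac{5}{39} = \frac{37}{34} - \frac{5}{39} = \frac{1273}{1326} \approx 0.96003$)
$H{\left(L \right)} = 275$
$\frac{1}{H{\left(p \right)} + A} = \frac{1}{275 + 46020} = \frac{1}{46295}$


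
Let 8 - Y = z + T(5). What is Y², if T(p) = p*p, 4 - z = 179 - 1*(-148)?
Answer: 93636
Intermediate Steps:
z = -323 (z = 4 - (179 - 1*(-148)) = 4 - (179 + 148) = 4 - 1*327 = 4 - 327 = -323)
T(p) = p²
Y = 306 (Y = 8 - (-323 + 5²) = 8 - (-323 + 25) = 8 - 1*(-298) = 8 + 298 = 306)
Y² = 306² = 93636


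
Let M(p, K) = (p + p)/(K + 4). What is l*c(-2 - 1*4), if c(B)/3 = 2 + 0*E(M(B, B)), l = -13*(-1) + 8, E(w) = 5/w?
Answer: 126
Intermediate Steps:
M(p, K) = 2*p/(4 + K) (M(p, K) = (2*p)/(4 + K) = 2*p/(4 + K))
l = 21 (l = 13 + 8 = 21)
c(B) = 6 (c(B) = 3*(2 + 0*(5/((2*B/(4 + B))))) = 3*(2 + 0*(5*((4 + B)/(2*B)))) = 3*(2 + 0*(5*(4 + B)/(2*B))) = 3*(2 + 0) = 3*2 = 6)
l*c(-2 - 1*4) = 21*6 = 126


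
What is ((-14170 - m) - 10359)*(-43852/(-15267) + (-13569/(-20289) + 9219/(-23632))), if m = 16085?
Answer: -1062118441556845/8299391288 ≈ -1.2798e+5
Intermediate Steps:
((-14170 - m) - 10359)*(-43852/(-15267) + (-13569/(-20289) + 9219/(-23632))) = ((-14170 - 1*16085) - 10359)*(-43852/(-15267) + (-13569/(-20289) + 9219/(-23632))) = ((-14170 - 16085) - 10359)*(-43852*(-1/15267) + (-13569*(-1/20289) + 9219*(-1/23632))) = (-30255 - 10359)*(43852/15267 + (4523/6763 - 1317/3376)) = -40614*(43852/15267 + 6362777/22831888) = -40614*1098364469035/348574434096 = -1062118441556845/8299391288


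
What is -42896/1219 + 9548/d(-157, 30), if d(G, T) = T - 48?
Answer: -6205570/10971 ≈ -565.63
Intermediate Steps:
d(G, T) = -48 + T
-42896/1219 + 9548/d(-157, 30) = -42896/1219 + 9548/(-48 + 30) = -42896*1/1219 + 9548/(-18) = -42896/1219 + 9548*(-1/18) = -42896/1219 - 4774/9 = -6205570/10971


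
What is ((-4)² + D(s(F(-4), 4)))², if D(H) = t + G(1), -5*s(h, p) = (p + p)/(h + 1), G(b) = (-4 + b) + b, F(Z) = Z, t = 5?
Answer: 361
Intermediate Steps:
G(b) = -4 + 2*b
s(h, p) = -2*p/(5*(1 + h)) (s(h, p) = -(p + p)/(5*(h + 1)) = -2*p/(5*(1 + h)))
D(H) = 3 (D(H) = 5 + (-4 + 2*1) = 5 + (-4 + 2) = 5 - 2 = 3)
((-4)² + D(s(F(-4), 4)))² = ((-4)² + 3)² = (16 + 3)² = 19² = 361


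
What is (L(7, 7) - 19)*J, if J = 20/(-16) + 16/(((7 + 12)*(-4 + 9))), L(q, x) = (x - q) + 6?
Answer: 5343/380 ≈ 14.061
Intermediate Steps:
L(q, x) = 6 + x - q
J = -411/380 (J = 20*(-1/16) + 16/((19*5)) = -5/4 + 16/95 = -411/380 ≈ -1.0816)
(L(7, 7) - 19)*J = ((6 + 7 - 1*7) - 19)*(-411/380) = ((6 + 7 - 7) - 19)*(-411/380) = (6 - 19)*(-411/380) = -13*(-411/380) = 5343/380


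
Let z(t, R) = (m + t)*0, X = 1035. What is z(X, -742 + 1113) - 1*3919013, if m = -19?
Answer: -3919013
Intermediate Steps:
z(t, R) = 0 (z(t, R) = (-19 + t)*0 = 0)
z(X, -742 + 1113) - 1*3919013 = 0 - 1*3919013 = 0 - 3919013 = -3919013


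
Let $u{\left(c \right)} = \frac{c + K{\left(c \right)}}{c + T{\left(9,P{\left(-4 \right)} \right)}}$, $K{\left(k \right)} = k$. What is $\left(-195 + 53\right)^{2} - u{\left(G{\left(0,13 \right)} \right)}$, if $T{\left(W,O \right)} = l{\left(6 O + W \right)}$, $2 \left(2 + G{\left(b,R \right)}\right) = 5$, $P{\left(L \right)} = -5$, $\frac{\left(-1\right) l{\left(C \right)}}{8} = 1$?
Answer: $\frac{302462}{15} \approx 20164.0$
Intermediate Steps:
$l{\left(C \right)} = -8$ ($l{\left(C \right)} = \left(-8\right) 1 = -8$)
$G{\left(b,R \right)} = \frac{1}{2}$ ($G{\left(b,R \right)} = -2 + \frac{1}{2} \cdot 5 = -2 + \frac{5}{2} = \frac{1}{2}$)
$T{\left(W,O \right)} = -8$
$u{\left(c \right)} = \frac{2 c}{-8 + c}$ ($u{\left(c \right)} = \frac{c + c}{c - 8} = \frac{2 c}{-8 + c}$)
$\left(-195 + 53\right)^{2} - u{\left(G{\left(0,13 \right)} \right)} = \left(-195 + 53\right)^{2} - 2 \cdot \frac{1}{2} \frac{1}{-8 + \frac{1}{2}} = \left(-142\right)^{2} - 2 \cdot \frac{1}{2} \frac{1}{- \frac{15}{2}} = 20164 - 2 \cdot \frac{1}{2} \left(- \frac{2}{15}\right) = 20164 - - \frac{2}{15} = 20164 + \frac{2}{15} = \frac{302462}{15}$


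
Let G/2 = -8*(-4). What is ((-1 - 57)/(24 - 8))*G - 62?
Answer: -294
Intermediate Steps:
G = 64 (G = 2*(-8*(-4)) = 2*32 = 64)
((-1 - 57)/(24 - 8))*G - 62 = ((-1 - 57)/(24 - 8))*64 - 62 = -58/16*64 - 62 = -58*1/16*64 - 62 = -29/8*64 - 62 = -232 - 62 = -294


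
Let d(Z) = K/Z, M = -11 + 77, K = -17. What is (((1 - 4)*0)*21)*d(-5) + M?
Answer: 66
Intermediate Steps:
M = 66
d(Z) = -17/Z
(((1 - 4)*0)*21)*d(-5) + M = (((1 - 4)*0)*21)*(-17/(-5)) + 66 = (-3*0*21)*(-17*(-⅕)) + 66 = (0*21)*(17/5) + 66 = 0*(17/5) + 66 = 0 + 66 = 66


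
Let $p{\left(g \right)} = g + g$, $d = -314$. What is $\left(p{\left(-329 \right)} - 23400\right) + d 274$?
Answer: $-110094$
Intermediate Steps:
$p{\left(g \right)} = 2 g$
$\left(p{\left(-329 \right)} - 23400\right) + d 274 = \left(2 \left(-329\right) - 23400\right) - 86036 = \left(-658 - 23400\right) - 86036 = -24058 - 86036 = -110094$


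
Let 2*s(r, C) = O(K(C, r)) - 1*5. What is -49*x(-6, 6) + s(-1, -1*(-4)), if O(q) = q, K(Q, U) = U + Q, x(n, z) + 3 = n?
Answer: 440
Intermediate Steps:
x(n, z) = -3 + n
K(Q, U) = Q + U
s(r, C) = -5/2 + C/2 + r/2 (s(r, C) = ((C + r) - 1*5)/2 = ((C + r) - 5)/2 = (-5 + C + r)/2 = -5/2 + C/2 + r/2)
-49*x(-6, 6) + s(-1, -1*(-4)) = -49*(-3 - 6) + (-5/2 + (-1*(-4))/2 + (½)*(-1)) = -49*(-9) + (-5/2 + (½)*4 - ½) = 441 + (-5/2 + 2 - ½) = 441 - 1 = 440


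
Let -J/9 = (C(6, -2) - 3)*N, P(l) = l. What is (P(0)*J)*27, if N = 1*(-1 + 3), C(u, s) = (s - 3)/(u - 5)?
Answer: 0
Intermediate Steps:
C(u, s) = (-3 + s)/(-5 + u)
N = 2 (N = 1*2 = 2)
J = 144 (J = -9*((-3 - 2)/(-5 + 6) - 3)*2 = -9*(-5/1 - 3)*2 = -9*(1*(-5) - 3)*2 = -9*(-5 - 3)*2 = -(-72)*2 = -9*(-16) = 144)
(P(0)*J)*27 = (0*144)*27 = 0*27 = 0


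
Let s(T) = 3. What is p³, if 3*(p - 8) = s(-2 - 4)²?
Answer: 1331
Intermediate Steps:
p = 11 (p = 8 + (⅓)*3² = 8 + (⅓)*9 = 8 + 3 = 11)
p³ = 11³ = 1331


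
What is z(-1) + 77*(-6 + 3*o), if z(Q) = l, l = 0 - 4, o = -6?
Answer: -1852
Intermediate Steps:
l = -4
z(Q) = -4
z(-1) + 77*(-6 + 3*o) = -4 + 77*(-6 + 3*(-6)) = -4 + 77*(-6 - 18) = -4 + 77*(-24) = -4 - 1848 = -1852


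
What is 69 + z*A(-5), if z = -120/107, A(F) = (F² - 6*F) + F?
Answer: 1383/107 ≈ 12.925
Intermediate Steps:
A(F) = F² - 5*F
z = -120/107 (z = -120*1/107 = -120/107 ≈ -1.1215)
69 + z*A(-5) = 69 - (-600)*(-5 - 5)/107 = 69 - (-600)*(-10)/107 = 69 - 120/107*50 = 69 - 6000/107 = 1383/107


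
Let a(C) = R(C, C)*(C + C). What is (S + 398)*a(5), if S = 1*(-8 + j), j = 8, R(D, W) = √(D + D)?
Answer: 3980*√10 ≈ 12586.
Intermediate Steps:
R(D, W) = √2*√D (R(D, W) = √(2*D) = √2*√D)
S = 0 (S = 1*(-8 + 8) = 1*0 = 0)
a(C) = 2*√2*C^(3/2) (a(C) = (√2*√C)*(C + C) = (√2*√C)*(2*C) = 2*√2*C^(3/2))
(S + 398)*a(5) = (0 + 398)*(2*√2*5^(3/2)) = 398*(2*√2*(5*√5)) = 398*(10*√10) = 3980*√10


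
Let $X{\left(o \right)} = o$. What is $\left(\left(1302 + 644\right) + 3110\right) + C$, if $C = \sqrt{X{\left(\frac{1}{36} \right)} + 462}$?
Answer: $5056 + \frac{\sqrt{16633}}{6} \approx 5077.5$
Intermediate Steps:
$C = \frac{\sqrt{16633}}{6}$ ($C = \sqrt{\frac{1}{36} + 462} = \sqrt{\frac{16633}{36}} = \frac{\sqrt{16633}}{6} \approx 21.495$)
$\left(\left(1302 + 644\right) + 3110\right) + C = \left(\left(1302 + 644\right) + 3110\right) + \frac{\sqrt{16633}}{6} = \left(1946 + 3110\right) + \frac{\sqrt{16633}}{6} = 5056 + \frac{\sqrt{16633}}{6}$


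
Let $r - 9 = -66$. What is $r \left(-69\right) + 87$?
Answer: $4020$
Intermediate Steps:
$r = -57$ ($r = 9 - 66 = -57$)
$r \left(-69\right) + 87 = \left(-57\right) \left(-69\right) + 87 = 3933 + 87 = 4020$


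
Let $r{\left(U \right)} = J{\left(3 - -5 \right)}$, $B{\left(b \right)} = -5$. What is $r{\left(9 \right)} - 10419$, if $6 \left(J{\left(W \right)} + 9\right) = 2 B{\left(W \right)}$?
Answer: $- \frac{31289}{3} \approx -10430.0$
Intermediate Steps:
$J{\left(W \right)} = - \frac{32}{3}$ ($J{\left(W \right)} = -9 + \frac{2 \left(-5\right)}{6} = -9 + \frac{1}{6} \left(-10\right) = -9 - \frac{5}{3} = - \frac{32}{3}$)
$r{\left(U \right)} = - \frac{32}{3}$
$r{\left(9 \right)} - 10419 = - \frac{32}{3} - 10419 = - \frac{31289}{3}$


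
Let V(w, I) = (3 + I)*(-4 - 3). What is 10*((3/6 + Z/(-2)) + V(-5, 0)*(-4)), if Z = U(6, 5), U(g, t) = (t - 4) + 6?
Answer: 810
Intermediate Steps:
U(g, t) = 2 + t (U(g, t) = (-4 + t) + 6 = 2 + t)
Z = 7 (Z = 2 + 5 = 7)
V(w, I) = -21 - 7*I (V(w, I) = (3 + I)*(-7) = -21 - 7*I)
10*((3/6 + Z/(-2)) + V(-5, 0)*(-4)) = 10*((3/6 + 7/(-2)) + (-21 - 7*0)*(-4)) = 10*((3*(⅙) + 7*(-½)) + (-21 + 0)*(-4)) = 10*((½ - 7/2) - 21*(-4)) = 10*(-3 + 84) = 10*81 = 810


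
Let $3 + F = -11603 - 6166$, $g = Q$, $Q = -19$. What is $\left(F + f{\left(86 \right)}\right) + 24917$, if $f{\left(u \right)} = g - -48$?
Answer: $7174$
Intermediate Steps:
$g = -19$
$F = -17772$ ($F = -3 - 17769 = -17772$)
$f{\left(u \right)} = 29$ ($f{\left(u \right)} = -19 - -48 = -19 + 48 = 29$)
$\left(F + f{\left(86 \right)}\right) + 24917 = \left(-17772 + 29\right) + 24917 = -17743 + 24917 = 7174$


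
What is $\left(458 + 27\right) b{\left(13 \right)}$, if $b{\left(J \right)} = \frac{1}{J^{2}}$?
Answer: $\frac{485}{169} \approx 2.8698$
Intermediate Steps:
$b{\left(J \right)} = \frac{1}{J^{2}}$
$\left(458 + 27\right) b{\left(13 \right)} = \frac{458 + 27}{169} = 485 \cdot \frac{1}{169} = \frac{485}{169}$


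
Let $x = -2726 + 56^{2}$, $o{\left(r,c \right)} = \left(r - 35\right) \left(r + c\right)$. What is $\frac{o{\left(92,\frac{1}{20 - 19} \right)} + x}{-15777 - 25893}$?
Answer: $- \frac{5711}{41670} \approx -0.13705$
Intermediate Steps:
$o{\left(r,c \right)} = \left(-35 + r\right) \left(c + r\right)$
$x = 410$ ($x = -2726 + 3136 = 410$)
$\frac{o{\left(92,\frac{1}{20 - 19} \right)} + x}{-15777 - 25893} = \frac{\left(92^{2} - \frac{35}{20 - 19} - 3220 + \frac{1}{20 - 19} \cdot 92\right) + 410}{-15777 - 25893} = \frac{\left(8464 - \frac{35}{1} - 3220 + 1^{-1} \cdot 92\right) + 410}{-41670} = \left(\left(8464 - 35 - 3220 + 1 \cdot 92\right) + 410\right) \left(- \frac{1}{41670}\right) = \left(\left(8464 - 35 - 3220 + 92\right) + 410\right) \left(- \frac{1}{41670}\right) = \left(5301 + 410\right) \left(- \frac{1}{41670}\right) = 5711 \left(- \frac{1}{41670}\right) = - \frac{5711}{41670}$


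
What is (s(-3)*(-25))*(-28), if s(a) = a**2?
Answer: 6300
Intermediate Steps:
(s(-3)*(-25))*(-28) = ((-3)**2*(-25))*(-28) = (9*(-25))*(-28) = -225*(-28) = 6300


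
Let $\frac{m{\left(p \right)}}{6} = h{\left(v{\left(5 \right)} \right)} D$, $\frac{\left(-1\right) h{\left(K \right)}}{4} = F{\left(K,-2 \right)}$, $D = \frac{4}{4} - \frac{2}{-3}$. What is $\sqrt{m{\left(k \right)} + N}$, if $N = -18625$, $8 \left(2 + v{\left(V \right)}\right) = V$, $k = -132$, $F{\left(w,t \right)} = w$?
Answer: $i \sqrt{18570} \approx 136.27 i$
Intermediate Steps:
$v{\left(V \right)} = -2 + \frac{V}{8}$
$D = \frac{5}{3}$ ($D = 4 \cdot \frac{1}{4} - - \frac{2}{3} = 1 + \frac{2}{3} = \frac{5}{3} \approx 1.6667$)
$h{\left(K \right)} = - 4 K$
$m{\left(p \right)} = 55$ ($m{\left(p \right)} = 6 - 4 \left(-2 + \frac{1}{8} \cdot 5\right) \frac{5}{3} = 6 - 4 \left(-2 + \frac{5}{8}\right) \frac{5}{3} = 6 \left(-4\right) \left(- \frac{11}{8}\right) \frac{5}{3} = 6 \cdot \frac{11}{2} \cdot \frac{5}{3} = 6 \cdot \frac{55}{6} = 55$)
$\sqrt{m{\left(k \right)} + N} = \sqrt{55 - 18625} = \sqrt{-18570} = i \sqrt{18570}$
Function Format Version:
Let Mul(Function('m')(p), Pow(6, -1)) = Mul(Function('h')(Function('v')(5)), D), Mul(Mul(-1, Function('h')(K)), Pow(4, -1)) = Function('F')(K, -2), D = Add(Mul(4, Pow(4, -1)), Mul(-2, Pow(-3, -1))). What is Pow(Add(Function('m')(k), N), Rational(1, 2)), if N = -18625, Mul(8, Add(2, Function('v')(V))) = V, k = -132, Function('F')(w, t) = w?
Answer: Mul(I, Pow(18570, Rational(1, 2))) ≈ Mul(136.27, I)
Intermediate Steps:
Function('v')(V) = Add(-2, Mul(Rational(1, 8), V))
D = Rational(5, 3) (D = Add(Mul(4, Rational(1, 4)), Mul(-2, Rational(-1, 3))) = Add(1, Rational(2, 3)) = Rational(5, 3) ≈ 1.6667)
Function('h')(K) = Mul(-4, K)
Function('m')(p) = 55 (Function('m')(p) = Mul(6, Mul(Mul(-4, Add(-2, Mul(Rational(1, 8), 5))), Rational(5, 3))) = Mul(6, Mul(Mul(-4, Add(-2, Rational(5, 8))), Rational(5, 3))) = Mul(6, Mul(Mul(-4, Rational(-11, 8)), Rational(5, 3))) = Mul(6, Mul(Rational(11, 2), Rational(5, 3))) = Mul(6, Rational(55, 6)) = 55)
Pow(Add(Function('m')(k), N), Rational(1, 2)) = Pow(Add(55, -18625), Rational(1, 2)) = Pow(-18570, Rational(1, 2)) = Mul(I, Pow(18570, Rational(1, 2)))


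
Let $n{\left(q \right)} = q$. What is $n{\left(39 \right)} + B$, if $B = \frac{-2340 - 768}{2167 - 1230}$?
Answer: $\frac{33435}{937} \approx 35.683$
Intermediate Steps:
$B = - \frac{3108}{937} \approx -3.317$
$n{\left(39 \right)} + B = 39 - \frac{3108}{937} = \frac{33435}{937}$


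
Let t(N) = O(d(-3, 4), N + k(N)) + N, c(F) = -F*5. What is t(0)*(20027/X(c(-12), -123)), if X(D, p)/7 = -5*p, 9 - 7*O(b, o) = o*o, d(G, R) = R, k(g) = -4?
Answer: -2861/615 ≈ -4.6520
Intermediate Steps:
c(F) = -5*F
O(b, o) = 9/7 - o²/7 (O(b, o) = 9/7 - o*o/7 = 9/7 - o²/7)
X(D, p) = -35*p (X(D, p) = 7*(-5*p) = -35*p)
t(N) = 9/7 + N - (-4 + N)²/7 (t(N) = (9/7 - (N - 4)²/7) + N = (9/7 - (-4 + N)²/7) + N = 9/7 + N - (-4 + N)²/7)
t(0)*(20027/X(c(-12), -123)) = (-1 - ⅐*0² + (15/7)*0)*(20027/((-35*(-123)))) = (-1 - ⅐*0 + 0)*(20027/4305) = (-1 + 0 + 0)*(20027*(1/4305)) = -1*2861/615 = -2861/615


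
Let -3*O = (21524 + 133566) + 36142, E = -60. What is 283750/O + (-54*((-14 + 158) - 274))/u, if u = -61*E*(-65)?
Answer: -43558723/9720960 ≈ -4.4809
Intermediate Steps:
O = -63744 (O = -((21524 + 133566) + 36142)/3 = -(155090 + 36142)/3 = -⅓*191232 = -63744)
u = -237900 (u = -61*(-60)*(-65) = 3660*(-65) = -237900)
283750/O + (-54*((-14 + 158) - 274))/u = 283750/(-63744) - 54*((-14 + 158) - 274)/(-237900) = 283750*(-1/63744) - 54*(144 - 274)*(-1/237900) = -141875/31872 - 54*(-130)*(-1/237900) = -141875/31872 + 7020*(-1/237900) = -141875/31872 - 9/305 = -43558723/9720960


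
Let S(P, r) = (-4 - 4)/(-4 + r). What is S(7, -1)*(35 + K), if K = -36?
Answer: -8/5 ≈ -1.6000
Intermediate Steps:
S(P, r) = -8/(-4 + r)
S(7, -1)*(35 + K) = (-8/(-4 - 1))*(35 - 36) = -8/(-5)*(-1) = -8*(-⅕)*(-1) = (8/5)*(-1) = -8/5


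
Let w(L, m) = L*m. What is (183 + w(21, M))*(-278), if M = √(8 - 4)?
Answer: -62550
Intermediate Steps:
M = 2 (M = √4 = 2)
(183 + w(21, M))*(-278) = (183 + 21*2)*(-278) = (183 + 42)*(-278) = 225*(-278) = -62550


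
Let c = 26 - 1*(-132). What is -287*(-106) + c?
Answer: 30580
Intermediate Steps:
c = 158 (c = 26 + 132 = 158)
-287*(-106) + c = -287*(-106) + 158 = 30422 + 158 = 30580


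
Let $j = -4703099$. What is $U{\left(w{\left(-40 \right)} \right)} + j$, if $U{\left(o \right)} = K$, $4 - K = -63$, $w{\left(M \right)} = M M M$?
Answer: $-4703032$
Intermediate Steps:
$w{\left(M \right)} = M^{3}$ ($w{\left(M \right)} = M^{2} M = M^{3}$)
$K = 67$ ($K = 4 - -63 = 4 + 63 = 67$)
$U{\left(o \right)} = 67$
$U{\left(w{\left(-40 \right)} \right)} + j = 67 - 4703099 = -4703032$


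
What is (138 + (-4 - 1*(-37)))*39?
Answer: 6669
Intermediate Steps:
(138 + (-4 - 1*(-37)))*39 = (138 + (-4 + 37))*39 = (138 + 33)*39 = 171*39 = 6669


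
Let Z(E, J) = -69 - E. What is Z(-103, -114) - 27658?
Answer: -27624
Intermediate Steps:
Z(-103, -114) - 27658 = (-69 - 1*(-103)) - 27658 = (-69 + 103) - 27658 = 34 - 27658 = -27624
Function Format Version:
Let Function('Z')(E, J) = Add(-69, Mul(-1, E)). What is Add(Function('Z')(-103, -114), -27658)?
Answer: -27624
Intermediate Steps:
Add(Function('Z')(-103, -114), -27658) = Add(Add(-69, Mul(-1, -103)), -27658) = Add(Add(-69, 103), -27658) = Add(34, -27658) = -27624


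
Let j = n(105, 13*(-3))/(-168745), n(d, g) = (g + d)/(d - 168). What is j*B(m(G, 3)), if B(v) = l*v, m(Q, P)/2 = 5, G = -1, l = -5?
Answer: -220/708729 ≈ -0.00031041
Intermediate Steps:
m(Q, P) = 10 (m(Q, P) = 2*5 = 10)
n(d, g) = (d + g)/(-168 + d)
B(v) = -5*v
j = 22/3543645 (j = ((105 + 13*(-3))/(-168 + 105))/(-168745) = ((105 - 39)/(-63))*(-1/168745) = -1/63*66*(-1/168745) = -22/21*(-1/168745) = 22/3543645 ≈ 6.2083e-6)
j*B(m(G, 3)) = 22*(-5*10)/3543645 = (22/3543645)*(-50) = -220/708729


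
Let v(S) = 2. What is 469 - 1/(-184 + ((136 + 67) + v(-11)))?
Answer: 9848/21 ≈ 468.95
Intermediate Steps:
469 - 1/(-184 + ((136 + 67) + v(-11))) = 469 - 1/(-184 + ((136 + 67) + 2)) = 469 - 1/(-184 + (203 + 2)) = 469 - 1/(-184 + 205) = 469 - 1/21 = 9848/21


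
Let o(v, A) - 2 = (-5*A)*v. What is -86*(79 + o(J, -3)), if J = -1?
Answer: -5676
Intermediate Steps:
o(v, A) = 2 - 5*A*v (o(v, A) = 2 + (-5*A)*v = 2 - 5*A*v)
-86*(79 + o(J, -3)) = -86*(79 + (2 - 5*(-3)*(-1))) = -86*(79 + (2 - 15)) = -86*(79 - 13) = -86*66 = -5676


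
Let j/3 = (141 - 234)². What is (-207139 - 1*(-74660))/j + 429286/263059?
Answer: -23711109419/6825591873 ≈ -3.4739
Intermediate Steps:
j = 25947 (j = 3*(141 - 234)² = 3*(-93)² = 3*8649 = 25947)
(-207139 - 1*(-74660))/j + 429286/263059 = (-207139 - 1*(-74660))/25947 + 429286/263059 = (-207139 + 74660)*(1/25947) + 429286*(1/263059) = -132479*1/25947 + 429286/263059 = -132479/25947 + 429286/263059 = -23711109419/6825591873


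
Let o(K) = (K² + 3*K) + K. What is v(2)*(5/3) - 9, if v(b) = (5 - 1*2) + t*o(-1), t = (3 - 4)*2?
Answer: 6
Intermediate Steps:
t = -2 (t = -1*2 = -2)
o(K) = K² + 4*K
v(b) = 9 (v(b) = (5 - 1*2) - (-2)*(4 - 1) = (5 - 2) - (-2)*3 = 3 - 2*(-3) = 3 + 6 = 9)
v(2)*(5/3) - 9 = 9*(5/3) - 9 = 15 - 9 = 6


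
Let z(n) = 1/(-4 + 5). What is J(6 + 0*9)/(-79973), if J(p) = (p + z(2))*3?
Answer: -21/79973 ≈ -0.00026259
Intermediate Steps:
z(n) = 1 (z(n) = 1/1 = 1)
J(p) = 3 + 3*p (J(p) = (p + 1)*3 = (1 + p)*3 = 3 + 3*p)
J(6 + 0*9)/(-79973) = (3 + 3*(6 + 0*9))/(-79973) = (3 + 3*(6 + 0))*(-1/79973) = (3 + 3*6)*(-1/79973) = (3 + 18)*(-1/79973) = 21*(-1/79973) = -21/79973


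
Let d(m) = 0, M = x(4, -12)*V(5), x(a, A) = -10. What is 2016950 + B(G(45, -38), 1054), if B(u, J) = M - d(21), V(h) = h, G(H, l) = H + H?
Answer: 2016900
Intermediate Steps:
G(H, l) = 2*H
M = -50 (M = -10*5 = -50)
B(u, J) = -50 (B(u, J) = -50 - 1*0 = -50 + 0 = -50)
2016950 + B(G(45, -38), 1054) = 2016950 - 50 = 2016900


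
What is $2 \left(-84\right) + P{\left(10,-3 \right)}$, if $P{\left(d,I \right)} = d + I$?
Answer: $-161$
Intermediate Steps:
$P{\left(d,I \right)} = I + d$
$2 \left(-84\right) + P{\left(10,-3 \right)} = 2 \left(-84\right) + \left(-3 + 10\right) = -168 + 7 = -161$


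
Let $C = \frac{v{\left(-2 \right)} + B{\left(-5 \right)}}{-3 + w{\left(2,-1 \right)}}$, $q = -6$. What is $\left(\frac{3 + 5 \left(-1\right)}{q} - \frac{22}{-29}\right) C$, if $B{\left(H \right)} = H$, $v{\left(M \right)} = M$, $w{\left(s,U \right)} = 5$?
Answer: $- \frac{665}{174} \approx -3.8218$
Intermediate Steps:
$C = - \frac{7}{2}$ ($C = \frac{-2 - 5}{-3 + 5} = - \frac{7}{2} \approx -3.5$)
$\left(\frac{3 + 5 \left(-1\right)}{q} - \frac{22}{-29}\right) C = \left(\frac{3 + 5 \left(-1\right)}{-6} - \frac{22}{-29}\right) \left(- \frac{7}{2}\right) = \left(\left(3 - 5\right) \left(- \frac{1}{6}\right) - - \frac{22}{29}\right) \left(- \frac{7}{2}\right) = \left(\left(-2\right) \left(- \frac{1}{6}\right) + \frac{22}{29}\right) \left(- \frac{7}{2}\right) = \left(\frac{1}{3} + \frac{22}{29}\right) \left(- \frac{7}{2}\right) = \frac{95}{87} \left(- \frac{7}{2}\right) = - \frac{665}{174}$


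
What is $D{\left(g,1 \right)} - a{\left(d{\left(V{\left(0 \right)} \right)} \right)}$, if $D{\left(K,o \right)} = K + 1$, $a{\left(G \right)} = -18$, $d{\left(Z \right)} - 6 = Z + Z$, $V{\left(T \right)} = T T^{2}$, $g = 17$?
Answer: $36$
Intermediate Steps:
$V{\left(T \right)} = T^{3}$
$d{\left(Z \right)} = 6 + 2 Z$ ($d{\left(Z \right)} = 6 + \left(Z + Z\right) = 6 + 2 Z$)
$D{\left(K,o \right)} = 1 + K$
$D{\left(g,1 \right)} - a{\left(d{\left(V{\left(0 \right)} \right)} \right)} = \left(1 + 17\right) - -18 = 18 + 18 = 36$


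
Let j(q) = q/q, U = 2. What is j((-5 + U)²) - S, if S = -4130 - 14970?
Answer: 19101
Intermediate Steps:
j(q) = 1
S = -19100
j((-5 + U)²) - S = 1 - 1*(-19100) = 1 + 19100 = 19101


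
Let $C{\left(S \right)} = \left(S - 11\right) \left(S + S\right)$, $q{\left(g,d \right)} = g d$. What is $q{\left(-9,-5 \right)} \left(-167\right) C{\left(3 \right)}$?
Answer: $360720$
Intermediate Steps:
$q{\left(g,d \right)} = d g$
$C{\left(S \right)} = 2 S \left(-11 + S\right)$ ($C{\left(S \right)} = \left(-11 + S\right) 2 S = 2 S \left(-11 + S\right)$)
$q{\left(-9,-5 \right)} \left(-167\right) C{\left(3 \right)} = \left(-5\right) \left(-9\right) \left(-167\right) 2 \cdot 3 \left(-11 + 3\right) = 45 \left(-167\right) 2 \cdot 3 \left(-8\right) = \left(-7515\right) \left(-48\right) = 360720$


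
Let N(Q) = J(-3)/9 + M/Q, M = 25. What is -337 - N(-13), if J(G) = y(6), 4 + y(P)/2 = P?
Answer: -39256/117 ≈ -335.52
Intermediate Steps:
y(P) = -8 + 2*P
J(G) = 4 (J(G) = -8 + 2*6 = -8 + 12 = 4)
N(Q) = 4/9 + 25/Q
-337 - N(-13) = -337 - (4/9 + 25/(-13)) = -337 - (4/9 + 25*(-1/13)) = -337 - (4/9 - 25/13) = -337 - 1*(-173/117) = -337 + 173/117 = -39256/117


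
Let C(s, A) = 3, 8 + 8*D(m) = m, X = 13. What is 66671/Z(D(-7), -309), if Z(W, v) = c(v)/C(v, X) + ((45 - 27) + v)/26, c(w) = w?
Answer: -1733446/2969 ≈ -583.85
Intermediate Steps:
D(m) = -1 + m/8
Z(W, v) = 9/13 + 29*v/78 (Z(W, v) = v/3 + ((45 - 27) + v)/26 = v*(⅓) + (18 + v)*(1/26) = v/3 + (9/13 + v/26) = 9/13 + 29*v/78)
66671/Z(D(-7), -309) = 66671/(9/13 + (29/78)*(-309)) = 66671/(9/13 - 2987/26) = 66671/(-2969/26) = 66671*(-26/2969) = -1733446/2969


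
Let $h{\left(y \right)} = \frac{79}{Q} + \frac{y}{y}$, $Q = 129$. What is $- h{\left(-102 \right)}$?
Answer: $- \frac{208}{129} \approx -1.6124$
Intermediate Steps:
$h{\left(y \right)} = \frac{208}{129}$ ($h{\left(y \right)} = \frac{79}{129} + \frac{y}{y} = 79 \cdot \frac{1}{129} + 1 = \frac{79}{129} + 1 = \frac{208}{129}$)
$- h{\left(-102 \right)} = \left(-1\right) \frac{208}{129} = - \frac{208}{129}$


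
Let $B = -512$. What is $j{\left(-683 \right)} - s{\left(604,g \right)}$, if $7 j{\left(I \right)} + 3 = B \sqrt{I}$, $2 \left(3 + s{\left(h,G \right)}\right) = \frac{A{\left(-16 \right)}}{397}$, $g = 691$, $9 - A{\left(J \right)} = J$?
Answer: $\frac{14117}{5558} - \frac{512 i \sqrt{683}}{7} \approx 2.5399 - 1911.5 i$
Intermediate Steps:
$A{\left(J \right)} = 9 - J$
$s{\left(h,G \right)} = - \frac{2357}{794}$ ($s{\left(h,G \right)} = -3 + \frac{\left(9 - -16\right) \frac{1}{397}}{2} = -3 + \frac{\left(9 + 16\right) \frac{1}{397}}{2} = -3 + \frac{25 \cdot \frac{1}{397}}{2} = -3 + \frac{1}{2} \cdot \frac{25}{397} = -3 + \frac{25}{794} = - \frac{2357}{794}$)
$j{\left(I \right)} = - \frac{3}{7} - \frac{512 \sqrt{I}}{7}$ ($j{\left(I \right)} = - \frac{3}{7} + \frac{\left(-512\right) \sqrt{I}}{7} = - \frac{3}{7} - \frac{512 \sqrt{I}}{7}$)
$j{\left(-683 \right)} - s{\left(604,g \right)} = \left(- \frac{3}{7} - \frac{512 \sqrt{-683}}{7}\right) - - \frac{2357}{794} = \left(- \frac{3}{7} - \frac{512 i \sqrt{683}}{7}\right) + \frac{2357}{794} = \frac{14117}{5558} - \frac{512 i \sqrt{683}}{7}$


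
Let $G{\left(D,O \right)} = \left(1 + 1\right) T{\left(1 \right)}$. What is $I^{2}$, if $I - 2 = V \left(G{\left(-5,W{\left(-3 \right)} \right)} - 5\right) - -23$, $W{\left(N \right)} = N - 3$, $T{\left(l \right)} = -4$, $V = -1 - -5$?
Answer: $729$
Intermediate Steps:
$V = 4$ ($V = -1 + 5 = 4$)
$W{\left(N \right)} = -3 + N$
$G{\left(D,O \right)} = -8$ ($G{\left(D,O \right)} = \left(1 + 1\right) \left(-4\right) = 2 \left(-4\right) = -8$)
$I = -27$ ($I = 2 + \left(4 \left(-8 - 5\right) - -23\right) = 2 + \left(4 \left(-13\right) + 23\right) = 2 + \left(-52 + 23\right) = 2 - 29 = -27$)
$I^{2} = \left(-27\right)^{2} = 729$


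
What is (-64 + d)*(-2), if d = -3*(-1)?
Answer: 122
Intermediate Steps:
d = 3
(-64 + d)*(-2) = (-64 + 3)*(-2) = -61*(-2) = 122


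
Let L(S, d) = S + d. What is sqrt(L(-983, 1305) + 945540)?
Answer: sqrt(945862) ≈ 972.55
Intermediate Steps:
sqrt(L(-983, 1305) + 945540) = sqrt((-983 + 1305) + 945540) = sqrt(322 + 945540) = sqrt(945862)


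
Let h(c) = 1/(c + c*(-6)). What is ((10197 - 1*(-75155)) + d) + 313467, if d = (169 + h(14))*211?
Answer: 30413249/70 ≈ 4.3448e+5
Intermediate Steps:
h(c) = -1/(5*c) (h(c) = 1/(c - 6*c) = 1/(-5*c) = -1/(5*c))
d = 2495919/70 (d = (169 - ⅕/14)*211 = (169 - ⅕*1/14)*211 = (169 - 1/70)*211 = (11829/70)*211 = 2495919/70 ≈ 35656.)
((10197 - 1*(-75155)) + d) + 313467 = ((10197 - 1*(-75155)) + 2495919/70) + 313467 = ((10197 + 75155) + 2495919/70) + 313467 = (85352 + 2495919/70) + 313467 = 8470559/70 + 313467 = 30413249/70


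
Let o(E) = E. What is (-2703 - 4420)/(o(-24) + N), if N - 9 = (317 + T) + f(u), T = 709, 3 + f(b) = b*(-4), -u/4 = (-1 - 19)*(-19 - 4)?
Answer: -7123/8368 ≈ -0.85122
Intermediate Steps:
u = -1840 (u = -4*(-1 - 19)*(-19 - 4) = -(-80)*(-23) = -4*460 = -1840)
f(b) = -3 - 4*b (f(b) = -3 + b*(-4) = -3 - 4*b)
N = 8392 (N = 9 + ((317 + 709) + (-3 - 4*(-1840))) = 9 + (1026 + (-3 + 7360)) = 9 + (1026 + 7357) = 9 + 8383 = 8392)
(-2703 - 4420)/(o(-24) + N) = (-2703 - 4420)/(-24 + 8392) = -7123/8368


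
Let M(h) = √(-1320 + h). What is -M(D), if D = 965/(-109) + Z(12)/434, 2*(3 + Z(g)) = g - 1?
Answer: -3*I*√330419046055/47306 ≈ -36.453*I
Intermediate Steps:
Z(g) = -7/2 + g/2 (Z(g) = -3 + (g - 1)/2 = -3 + (-1 + g)/2 = -3 + (-½ + g/2) = -7/2 + g/2)
D = -837075/94612 (D = 965/(-109) + (-7/2 + (½)*12)/434 = 965*(-1/109) + (-7/2 + 6)*(1/434) = -965/109 + (5/2)*(1/434) = -965/109 + 5/868 = -837075/94612 ≈ -8.8474)
-M(D) = -√(-1320 - 837075/94612) = -√(-125724915/94612) = -3*I*√330419046055/47306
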